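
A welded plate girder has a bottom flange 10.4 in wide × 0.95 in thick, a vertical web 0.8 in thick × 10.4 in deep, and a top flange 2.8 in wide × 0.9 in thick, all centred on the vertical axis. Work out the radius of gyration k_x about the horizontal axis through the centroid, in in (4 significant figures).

Break the section into simple shapes (no overlaps), measuring from the bottom-left corner of the bounding box.
Bottom plate: 10.4 × 0.95, A = 9.88 in², y = 0.475 in, Ī = 0.743058 in⁴.
Web plate: 0.8 × 10.4, A = 8.32 in², y = 6.15 in, Ī = 74.9909 in⁴.
Top plate: 2.8 × 0.9, A = 2.52 in², y = 11.8 in, Ī = 0.1701 in⁴.
Centroid: ȳ = ΣA·y / ΣA = 4.13113 in.
Transfer each piece to the horizontal axis through the centroid using Ī + A·d² with d = y − 4.13113:
  bottom plate: d = -3.65613 in → contributes +132.812 in⁴
  web plate: d = 2.01887 in → contributes +108.902 in⁴
  top plate: d = 7.66887 in → contributes +148.375 in⁴
Total I = 390.089 in⁴.
Radius of gyration: k = √(I/A) = √(390.089 / 20.72) = 4.33897 in.

k_x ≈ 4.339 in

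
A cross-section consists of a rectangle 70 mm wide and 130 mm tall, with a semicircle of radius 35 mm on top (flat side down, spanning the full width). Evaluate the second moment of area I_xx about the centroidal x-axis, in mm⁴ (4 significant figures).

I_xx ≈ 2.311 × 10⁷ mm⁴

Treat the section as a set of non-overlapping primitives; coordinates are from the bounding-box lower-left.
Rectangular body: 70 × 130, A = 9 100 mm², y = 65 mm, Ī = 12 815 833 mm⁴.
Semicircular cap: semicircle r = 35, A = 1924.23 mm², y = 144.854 mm, Ī = 164 704 mm⁴.
Centroid: ȳ = ΣA·y / ΣA = 78.9382 mm.
Transfer each piece to the centroidal x-axis using Ī + A·d² with d = y − 78.9382:
  rectangular body: d = -13.9382 mm → contributes +14 583 724 mm⁴
  semicircular cap: d = 65.9162 mm → contributes +8 525 371 mm⁴
Total I = 23 109 096 mm⁴.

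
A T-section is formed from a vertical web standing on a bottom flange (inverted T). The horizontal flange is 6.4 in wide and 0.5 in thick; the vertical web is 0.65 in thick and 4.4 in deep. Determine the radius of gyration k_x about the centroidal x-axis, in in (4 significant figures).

Treat the section as a set of non-overlapping primitives; coordinates are from the bounding-box lower-left.
Flange: 6.4 × 0.5, A = 3.2 in², y = 0.25 in, Ī = 0.0666667 in⁴.
Web: 0.65 × 4.4, A = 2.86 in², y = 2.7 in, Ī = 4.61413 in⁴.
Centroid: ȳ = ΣA·y / ΣA = 1.40627 in.
Transfer each piece to the centroidal x-axis using Ī + A·d² with d = y − 1.40627:
  flange: d = -1.15627 in → contributes +4.34494 in⁴
  web: d = 1.29373 in → contributes +9.40102 in⁴
Total I = 13.746 in⁴.
Radius of gyration: k = √(I/A) = √(13.746 / 6.06) = 1.50609 in.

k_x ≈ 1.506 in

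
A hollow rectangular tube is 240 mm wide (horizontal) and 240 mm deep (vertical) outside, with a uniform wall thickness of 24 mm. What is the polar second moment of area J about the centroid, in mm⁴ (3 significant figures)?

J ≈ 3.26 × 10⁸ mm⁴

Split into non-overlapping primitives; take the origin at the lower-left of the bounding box.
Outer rectangle: 240 × 240, A = 57 600 mm², y = 120 mm, Ī = 276 480 000 mm⁴.
Inner void (subtracted): 192 × 192, A = 36 864 mm², y = 120 mm, Ī = 113 246 208 mm⁴.
By symmetry the centroid is at mid-height, ȳ = 120 mm.
All pieces are centred on the centroidal x-axis, so I = ΣĪ (holes subtracted) = 163 233 792 mm⁴.
Repeating about the centroidal y-axis gives I_y = 163 233 792 mm⁴.
Polar second moment: J = I_x + I_y = 326 467 584 mm⁴.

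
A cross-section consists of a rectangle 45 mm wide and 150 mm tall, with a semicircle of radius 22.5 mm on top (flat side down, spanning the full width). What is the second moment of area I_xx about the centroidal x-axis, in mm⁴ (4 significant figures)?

Decompose the section into non-overlapping parts with the origin at the bottom-left of its bounding rectangle.
Rectangular body: 45 × 150, A = 6 750 mm², y = 75 mm, Ī = 12 656 250 mm⁴.
Semicircular cap: semicircle r = 22.5, A = 795.216 mm², y = 159.549 mm, Ī = 28129.5 mm⁴.
Centroid: ȳ = ΣA·y / ΣA = 83.9109 mm.
Transfer each piece to the centroidal x-axis using Ī + A·d² with d = y − 83.9109:
  rectangular body: d = -8.91093 mm → contributes +13 192 232 mm⁴
  semicircular cap: d = 75.6384 mm → contributes +4 577 687 mm⁴
Total I = 17 769 919 mm⁴.

I_xx ≈ 1.777 × 10⁷ mm⁴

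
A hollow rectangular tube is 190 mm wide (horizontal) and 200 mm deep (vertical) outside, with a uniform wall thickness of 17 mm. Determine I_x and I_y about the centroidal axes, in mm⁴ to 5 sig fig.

Split into non-overlapping primitives; take the origin at the lower-left of the bounding box.
Outer rectangle: 190 × 200, A = 38 000 mm², y = 100 mm, Ī = 126 666 667 mm⁴.
Inner void (subtracted): 156 × 166, A = 25 896 mm², y = 100 mm, Ī = 59 465 848 mm⁴.
By symmetry the centroid is at mid-height, ȳ = 100 mm.
All pieces are centred on the centroidal x-axis, so I = ΣĪ (holes subtracted) = 67 200 819 mm⁴.
Repeating about the centroidal y-axis gives I_y = 61 799 579 mm⁴.

I_x ≈ 6.7201 × 10⁷ mm⁴, I_y ≈ 6.1800 × 10⁷ mm⁴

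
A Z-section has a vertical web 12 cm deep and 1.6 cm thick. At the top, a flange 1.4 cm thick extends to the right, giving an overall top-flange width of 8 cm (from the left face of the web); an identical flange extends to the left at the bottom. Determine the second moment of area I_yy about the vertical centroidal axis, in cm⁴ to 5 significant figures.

I_yy ≈ 351.98 cm⁴

Treat the section as a set of non-overlapping primitives; coordinates are from the bounding-box lower-left.
Web: 1.6 × 12, A = 19.2 cm², x = 7.2 cm, Ī = 4.096 cm⁴.
Top flange (beyond web): 6.4 × 1.4, A = 8.96 cm², x = 11.2 cm, Ī = 30.58347 cm⁴.
Bottom flange (beyond web): 6.4 × 1.4, A = 8.96 cm², x = 3.2 cm, Ī = 30.58347 cm⁴.
Centroid: x̄ = ΣA·x / ΣA = 7.2 cm.
Transfer each piece to the vertical centroidal axis using Ī + A·d² with d = x − 7.2:
  web: d = 0 cm → contributes +4.096 cm⁴
  top flange (beyond web): d = 4 cm → contributes +173.9435 cm⁴
  bottom flange (beyond web): d = -4 cm → contributes +173.9435 cm⁴
Total I = 351.9829 cm⁴.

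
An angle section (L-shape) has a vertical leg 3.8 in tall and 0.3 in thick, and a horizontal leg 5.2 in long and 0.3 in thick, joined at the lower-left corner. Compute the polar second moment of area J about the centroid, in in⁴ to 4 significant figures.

Break the section into simple shapes (no overlaps), measuring from the bottom-left corner of the bounding box.
Vertical leg: 0.3 × 3.8, A = 1.14 in², y = 1.9 in, Ī = 1.3718 in⁴.
Horizontal leg (remainder): 4.9 × 0.3, A = 1.47 in², y = 0.15 in, Ī = 0.011025 in⁴.
Centroid: ȳ = ΣA·y / ΣA = 0.914368 in.
Transfer each piece to the centroidal x-axis using Ī + A·d² with d = y − 0.914368:
  vertical leg: d = 0.985632 in → contributes +2.47928 in⁴
  horizontal leg (remainder): d = -0.764368 in → contributes +0.869884 in⁴
Total I = 3.34916 in⁴.
For the y-axis: x̄ = 1.61437 in.
Repeating about the centroidal y-axis gives I_y = 7.29016 in⁴.
Polar second moment: J = I_x + I_y = 10.6393 in⁴.

J ≈ 10.64 in⁴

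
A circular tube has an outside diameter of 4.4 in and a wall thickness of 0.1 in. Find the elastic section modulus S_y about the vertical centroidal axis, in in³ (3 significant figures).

S_y ≈ 1.42 in³

Treat the section as a set of non-overlapping primitives; coordinates are from the bounding-box lower-left.
Outer circle: ⌀4.4, A = 15.205 in², x = 2.2 in, Ī = 18.398 in⁴.
Bore (subtracted): ⌀4.2, A = 13.854 in², x = 2.2 in, Ī = 15.275 in⁴.
By symmetry the centroid is at mid-width, x̄ = 2.2 in.
All pieces are centred on the vertical centroidal axis, so I = ΣĪ (holes subtracted) = 3.1239 in⁴.
Extreme fibre distance c = 2.2 in; S = I/c = 1.42 in³.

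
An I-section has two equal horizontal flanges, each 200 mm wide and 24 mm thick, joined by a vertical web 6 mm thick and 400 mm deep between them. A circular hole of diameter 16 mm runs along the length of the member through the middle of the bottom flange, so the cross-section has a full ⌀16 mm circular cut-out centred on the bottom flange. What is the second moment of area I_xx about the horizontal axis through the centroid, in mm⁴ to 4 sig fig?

Decompose the section into non-overlapping parts with the origin at the bottom-left of its bounding rectangle.
Bottom flange: 200 × 24, A = 4 800 mm², y = 12 mm, Ī = 230 400 mm⁴.
Web: 6 × 400, A = 2 400 mm², y = 224 mm, Ī = 32 000 000 mm⁴.
Top flange: 200 × 24, A = 4 800 mm², y = 436 mm, Ī = 230 400 mm⁴.
Hole (subtracted): ⌀16, A = 201.062 mm², y = 12 mm, Ī = 3216.99 mm⁴.
Centroid: ȳ = ΣA·y / ΣA = 227.613 mm.
Transfer each piece to the horizontal axis through the centroid using Ī + A·d² with d = y − 227.613:
  bottom flange: d = -215.613 mm → contributes +223 376 658 mm⁴
  web: d = -3.61262 mm → contributes +32 031 323 mm⁴
  top flange: d = 208.387 mm → contributes +208 671 832 mm⁴
  hole: d = -215.613 mm → contributes −9 350 346 mm⁴
Total I = 454 729 467 mm⁴.

I_xx ≈ 4.547 × 10⁸ mm⁴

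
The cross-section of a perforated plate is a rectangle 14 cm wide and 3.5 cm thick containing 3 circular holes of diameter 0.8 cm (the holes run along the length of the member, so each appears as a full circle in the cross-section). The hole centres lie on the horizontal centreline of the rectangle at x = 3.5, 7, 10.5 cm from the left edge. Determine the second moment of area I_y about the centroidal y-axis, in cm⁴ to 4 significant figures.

I_y ≈ 788.0 cm⁴

Decompose the section into non-overlapping parts with the origin at the bottom-left of its bounding rectangle.
Plate: 14 × 3.5, A = 49 cm², x = 7 cm, Ī = 800.333 cm⁴.
Hole 1 (subtracted): ⌀0.8, A = 0.502655 cm², x = 3.5 cm, Ī = 0.0201062 cm⁴.
Hole 2 (subtracted): ⌀0.8, A = 0.502655 cm², x = 7 cm, Ī = 0.0201062 cm⁴.
Hole 3 (subtracted): ⌀0.8, A = 0.502655 cm², x = 10.5 cm, Ī = 0.0201062 cm⁴.
By symmetry the centroid is at mid-width, x̄ = 7 cm.
Transfer each piece to the centroidal y-axis using Ī + A·d² with d = x − 7:
  plate: d = 0 cm → contributes +800.333 cm⁴
  hole 1: d = -3.5 cm → contributes −6.17763 cm⁴
  hole 2: d = 0 cm → contributes −0.0201062 cm⁴
  hole 3: d = 3.5 cm → contributes −6.17763 cm⁴
Total I = 787.958 cm⁴.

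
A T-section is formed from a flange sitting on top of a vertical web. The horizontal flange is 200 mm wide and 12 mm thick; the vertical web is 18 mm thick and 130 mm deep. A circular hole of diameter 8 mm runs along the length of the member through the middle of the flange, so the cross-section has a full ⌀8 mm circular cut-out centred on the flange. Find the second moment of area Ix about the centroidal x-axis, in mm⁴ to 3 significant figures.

Split into non-overlapping primitives; take the origin at the lower-left of the bounding box.
Flange: 200 × 12, A = 2 400 mm², y = 136 mm, Ī = 28 800 mm⁴.
Web: 18 × 130, A = 2 340 mm², y = 65 mm, Ī = 3 295 500 mm⁴.
Hole (subtracted): ⌀8, A = 50.265 mm², y = 136 mm, Ī = 201.06 mm⁴.
Centroid: ȳ = ΣA·y / ΣA = 100.57 mm.
Transfer each piece to the centroidal x-axis using Ī + A·d² with d = y − 100.57:
  flange: d = 35.426 mm → contributes +3 040 857 mm⁴
  web: d = -35.574 mm → contributes +6 256 740 mm⁴
  hole: d = 35.426 mm → contributes −63 285 mm⁴
Total I = 9 234 311 mm⁴.

Ix ≈ 9.23 × 10⁶ mm⁴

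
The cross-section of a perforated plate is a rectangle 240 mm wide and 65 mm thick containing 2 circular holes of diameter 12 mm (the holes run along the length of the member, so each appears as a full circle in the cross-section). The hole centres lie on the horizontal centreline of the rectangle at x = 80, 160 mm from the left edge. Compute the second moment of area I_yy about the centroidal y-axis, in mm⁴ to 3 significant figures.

I_yy ≈ 7.45 × 10⁷ mm⁴

Split into non-overlapping primitives; take the origin at the lower-left of the bounding box.
Plate: 240 × 65, A = 15 600 mm², x = 120 mm, Ī = 74 880 000 mm⁴.
Hole 1 (subtracted): ⌀12, A = 113.1 mm², x = 80 mm, Ī = 1017.9 mm⁴.
Hole 2 (subtracted): ⌀12, A = 113.1 mm², x = 160 mm, Ī = 1017.9 mm⁴.
By symmetry the centroid is at mid-width, x̄ = 120 mm.
Transfer each piece to the centroidal y-axis using Ī + A·d² with d = x − 120:
  plate: d = 0 mm → contributes +74 880 000 mm⁴
  hole 1: d = -40 mm → contributes −181 974 mm⁴
  hole 2: d = 40 mm → contributes −181 974 mm⁴
Total I = 74 516 053 mm⁴.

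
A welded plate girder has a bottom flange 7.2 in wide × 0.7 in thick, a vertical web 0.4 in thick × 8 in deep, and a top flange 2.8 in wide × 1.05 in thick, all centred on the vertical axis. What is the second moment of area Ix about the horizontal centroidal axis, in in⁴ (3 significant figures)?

Decompose the section into non-overlapping parts with the origin at the bottom-left of its bounding rectangle.
Bottom plate: 7.2 × 0.7, A = 5.04 in², y = 0.35 in, Ī = 0.2058 in⁴.
Web plate: 0.4 × 8, A = 3.2 in², y = 4.7 in, Ī = 17.067 in⁴.
Top plate: 2.8 × 1.05, A = 2.94 in², y = 9.225 in, Ī = 0.27011 in⁴.
Centroid: ȳ = ΣA·y / ΣA = 3.9289 in.
Transfer each piece to the horizontal centroidal axis using Ī + A·d² with d = y − 3.9289:
  bottom plate: d = -3.5789 in → contributes +64.762 in⁴
  web plate: d = 0.77106 in → contributes +18.969 in⁴
  top plate: d = 5.2961 in → contributes +82.732 in⁴
Total I = 166.46 in⁴.

Ix ≈ 166 in⁴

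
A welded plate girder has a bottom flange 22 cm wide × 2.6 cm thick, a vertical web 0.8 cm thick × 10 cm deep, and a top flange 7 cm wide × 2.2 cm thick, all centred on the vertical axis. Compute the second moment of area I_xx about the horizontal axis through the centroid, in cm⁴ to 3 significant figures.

I_xx ≈ 2070 cm⁴

Decompose the section into non-overlapping parts with the origin at the bottom-left of its bounding rectangle.
Bottom plate: 22 × 2.6, A = 57.2 cm², y = 1.3 cm, Ī = 32.223 cm⁴.
Web plate: 0.8 × 10, A = 8 cm², y = 7.6 cm, Ī = 66.667 cm⁴.
Top plate: 7 × 2.2, A = 15.4 cm², y = 13.7 cm, Ī = 6.2113 cm⁴.
Centroid: ȳ = ΣA·y / ΣA = 4.2945 cm.
Transfer each piece to the horizontal axis through the centroid using Ī + A·d² with d = y − 4.2945:
  bottom plate: d = -2.9945 cm → contributes +545.15 cm⁴
  web plate: d = 3.3055 cm → contributes +154.08 cm⁴
  top plate: d = 9.4055 cm → contributes +1368.5 cm⁴
Total I = 2067.8 cm⁴.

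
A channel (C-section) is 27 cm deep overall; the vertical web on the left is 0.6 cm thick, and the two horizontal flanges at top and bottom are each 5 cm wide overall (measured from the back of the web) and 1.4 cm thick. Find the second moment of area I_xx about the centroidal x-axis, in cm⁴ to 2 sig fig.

Decompose the section into non-overlapping parts with the origin at the bottom-left of its bounding rectangle.
Web: 0.6 × 27, A = 16.2 cm², y = 13.5 cm, Ī = 984.2 cm⁴.
Top flange (beyond web): 4.4 × 1.4, A = 6.16 cm², y = 26.3 cm, Ī = 1.006 cm⁴.
Bottom flange (beyond web): 4.4 × 1.4, A = 6.16 cm², y = 0.7 cm, Ī = 1.006 cm⁴.
By symmetry the centroid is at mid-height, ȳ = 13.5 cm.
Transfer each piece to the centroidal x-axis using Ī + A·d² with d = y − 13.5:
  web: d = 0 cm → contributes +984.2 cm⁴
  top flange (beyond web): d = 12.8 cm → contributes +1 010 cm⁴
  bottom flange (beyond web): d = -12.8 cm → contributes +1 010 cm⁴
Total I = 3 005 cm⁴.

I_xx ≈ 3000 cm⁴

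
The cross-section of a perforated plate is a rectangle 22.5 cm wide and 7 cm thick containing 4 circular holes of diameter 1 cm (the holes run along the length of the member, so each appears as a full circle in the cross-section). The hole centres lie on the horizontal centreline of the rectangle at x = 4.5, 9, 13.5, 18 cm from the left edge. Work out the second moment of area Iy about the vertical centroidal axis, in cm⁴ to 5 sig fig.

Iy ≈ 6564.8 cm⁴

Treat the section as a set of non-overlapping primitives; coordinates are from the bounding-box lower-left.
Plate: 22.5 × 7, A = 157.5 cm², x = 11.25 cm, Ī = 6644.531 cm⁴.
Hole 1 (subtracted): ⌀1, A = 0.7853982 cm², x = 4.5 cm, Ī = 0.04908739 cm⁴.
Hole 2 (subtracted): ⌀1, A = 0.7853982 cm², x = 9 cm, Ī = 0.04908739 cm⁴.
Hole 3 (subtracted): ⌀1, A = 0.7853982 cm², x = 13.5 cm, Ī = 0.04908739 cm⁴.
Hole 4 (subtracted): ⌀1, A = 0.7853982 cm², x = 18 cm, Ī = 0.04908739 cm⁴.
By symmetry the centroid is at mid-width, x̄ = 11.25 cm.
Transfer each piece to the vertical centroidal axis using Ī + A·d² with d = x − 11.25:
  plate: d = 0 cm → contributes +6644.531 cm⁴
  hole 1: d = -6.75 cm → contributes −35.83379 cm⁴
  hole 2: d = -2.25 cm → contributes −4.025166 cm⁴
  hole 3: d = 2.25 cm → contributes −4.025166 cm⁴
  hole 4: d = 6.75 cm → contributes −35.83379 cm⁴
Total I = 6564.813 cm⁴.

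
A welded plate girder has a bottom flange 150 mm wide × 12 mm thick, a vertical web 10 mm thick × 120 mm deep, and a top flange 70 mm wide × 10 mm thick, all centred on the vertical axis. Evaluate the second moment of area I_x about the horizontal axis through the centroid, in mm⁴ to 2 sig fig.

Split into non-overlapping primitives; take the origin at the lower-left of the bounding box.
Bottom plate: 150 × 12, A = 1 800 mm², y = 6 mm, Ī = 21 600 mm⁴.
Web plate: 10 × 120, A = 1 200 mm², y = 72 mm, Ī = 1 440 000 mm⁴.
Top plate: 70 × 10, A = 700 mm², y = 137 mm, Ī = 5 833 mm⁴.
Centroid: ȳ = ΣA·y / ΣA = 52.19 mm.
Transfer each piece to the horizontal axis through the centroid using Ī + A·d² with d = y − 52.19:
  bottom plate: d = -46.19 mm → contributes +3 861 794 mm⁴
  web plate: d = 19.81 mm → contributes +1 910 962 mm⁴
  top plate: d = 84.81 mm → contributes +5 040 845 mm⁴
Total I = 10 813 601 mm⁴.

I_x ≈ 1.1 × 10⁷ mm⁴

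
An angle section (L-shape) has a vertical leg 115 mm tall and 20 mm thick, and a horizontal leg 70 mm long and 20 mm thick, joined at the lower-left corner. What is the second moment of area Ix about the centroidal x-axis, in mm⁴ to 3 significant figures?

Ix ≈ 4.14 × 10⁶ mm⁴

Break the section into simple shapes (no overlaps), measuring from the bottom-left corner of the bounding box.
Vertical leg: 20 × 115, A = 2 300 mm², y = 57.5 mm, Ī = 2 534 792 mm⁴.
Horizontal leg (remainder): 50 × 20, A = 1 000 mm², y = 10 mm, Ī = 33 333 mm⁴.
Centroid: ȳ = ΣA·y / ΣA = 43.106 mm.
Transfer each piece to the centroidal x-axis using Ī + A·d² with d = y − 43.106:
  vertical leg: d = 14.394 mm → contributes +3 011 318 mm⁴
  horizontal leg (remainder): d = -33.106 mm → contributes +1 129 345 mm⁴
Total I = 4 140 663 mm⁴.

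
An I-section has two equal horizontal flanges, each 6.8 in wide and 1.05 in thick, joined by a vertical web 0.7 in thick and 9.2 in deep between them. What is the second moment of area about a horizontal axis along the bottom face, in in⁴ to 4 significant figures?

Break the section into simple shapes (no overlaps), measuring from the bottom-left corner of the bounding box.
Bottom flange: 6.8 × 1.05, A = 7.14 in², y = 0.525 in, Ī = 0.655988 in⁴.
Web: 0.7 × 9.2, A = 6.44 in², y = 5.65 in, Ī = 45.4235 in⁴.
Top flange: 6.8 × 1.05, A = 7.14 in², y = 10.775 in, Ī = 0.655988 in⁴.
Transfer each piece to the bottom edge using Ī + A·d² with d = y − 0:
  bottom flange: d = 0.525 in → contributes +2.62395 in⁴
  web: d = 5.65 in → contributes +251.004 in⁴
  top flange: d = 10.775 in → contributes +829.614 in⁴
Total I = 1083.24 in⁴.

I_base ≈ 1083 in⁴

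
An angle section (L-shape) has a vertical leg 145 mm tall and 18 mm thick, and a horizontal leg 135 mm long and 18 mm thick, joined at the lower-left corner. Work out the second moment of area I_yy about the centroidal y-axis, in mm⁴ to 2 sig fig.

I_yy ≈ 7.8 × 10⁶ mm⁴

Break the section into simple shapes (no overlaps), measuring from the bottom-left corner of the bounding box.
Vertical leg: 18 × 145, A = 2 610 mm², x = 9 mm, Ī = 70 470 mm⁴.
Horizontal leg (remainder): 117 × 18, A = 2 106 mm², x = 76.5 mm, Ī = 2 402 420 mm⁴.
Centroid: x̄ = ΣA·x / ΣA = 39.14 mm.
Transfer each piece to the centroidal y-axis using Ī + A·d² with d = x − 39.14:
  vertical leg: d = -30.14 mm → contributes +2 441 938 mm⁴
  horizontal leg (remainder): d = 37.36 mm → contributes +5 341 418 mm⁴
Total I = 7 783 355 mm⁴.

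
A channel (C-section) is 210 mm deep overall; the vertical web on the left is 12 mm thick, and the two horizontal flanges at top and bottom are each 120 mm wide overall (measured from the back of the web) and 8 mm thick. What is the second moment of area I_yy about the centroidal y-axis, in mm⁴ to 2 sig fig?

I_yy ≈ 5.4 × 10⁶ mm⁴

Decompose the section into non-overlapping parts with the origin at the bottom-left of its bounding rectangle.
Web: 12 × 210, A = 2 520 mm², x = 6 mm, Ī = 30 240 mm⁴.
Top flange (beyond web): 108 × 8, A = 864 mm², x = 66 mm, Ī = 839 808 mm⁴.
Bottom flange (beyond web): 108 × 8, A = 864 mm², x = 66 mm, Ī = 839 808 mm⁴.
Centroid: x̄ = ΣA·x / ΣA = 30.41 mm.
Transfer each piece to the centroidal y-axis using Ī + A·d² with d = x − 30.41:
  web: d = -24.41 mm → contributes +1 531 381 mm⁴
  top flange (beyond web): d = 35.59 mm → contributes +1 934 390 mm⁴
  bottom flange (beyond web): d = 35.59 mm → contributes +1 934 390 mm⁴
Total I = 5 400 161 mm⁴.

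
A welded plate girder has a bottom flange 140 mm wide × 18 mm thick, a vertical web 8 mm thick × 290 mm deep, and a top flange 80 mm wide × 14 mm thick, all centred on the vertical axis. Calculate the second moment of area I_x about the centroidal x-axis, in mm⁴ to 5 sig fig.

I_x ≈ 9.4024 × 10⁷ mm⁴

Break the section into simple shapes (no overlaps), measuring from the bottom-left corner of the bounding box.
Bottom plate: 140 × 18, A = 2 520 mm², y = 9 mm, Ī = 68 040 mm⁴.
Web plate: 8 × 290, A = 2 320 mm², y = 163 mm, Ī = 16 259 333 mm⁴.
Top plate: 80 × 14, A = 1 120 mm², y = 315 mm, Ī = 18293.33 mm⁴.
Centroid: ȳ = ΣA·y / ΣA = 126.4497 mm.
Transfer each piece to the centroidal x-axis using Ī + A·d² with d = y − 126.4497:
  bottom plate: d = -117.4497 mm → contributes +34 829 988 mm⁴
  web plate: d = 36.55034 mm → contributes +19 358 684 mm⁴
  top plate: d = 188.5503 mm → contributes +39 835 670 mm⁴
Total I = 94 024 342 mm⁴.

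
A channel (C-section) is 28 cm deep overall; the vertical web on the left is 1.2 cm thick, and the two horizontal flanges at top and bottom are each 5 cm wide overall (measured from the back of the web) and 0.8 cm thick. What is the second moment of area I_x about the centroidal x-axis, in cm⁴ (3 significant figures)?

Treat the section as a set of non-overlapping primitives; coordinates are from the bounding-box lower-left.
Web: 1.2 × 28, A = 33.6 cm², y = 14 cm, Ī = 2195.2 cm⁴.
Top flange (beyond web): 3.8 × 0.8, A = 3.04 cm², y = 27.6 cm, Ī = 0.16213 cm⁴.
Bottom flange (beyond web): 3.8 × 0.8, A = 3.04 cm², y = 0.4 cm, Ī = 0.16213 cm⁴.
By symmetry the centroid is at mid-height, ȳ = 14 cm.
Transfer each piece to the centroidal x-axis using Ī + A·d² with d = y − 14:
  web: d = 0 cm → contributes +2195.2 cm⁴
  top flange (beyond web): d = 13.6 cm → contributes +562.44 cm⁴
  bottom flange (beyond web): d = -13.6 cm → contributes +562.44 cm⁴
Total I = 3320.1 cm⁴.

I_x ≈ 3320 cm⁴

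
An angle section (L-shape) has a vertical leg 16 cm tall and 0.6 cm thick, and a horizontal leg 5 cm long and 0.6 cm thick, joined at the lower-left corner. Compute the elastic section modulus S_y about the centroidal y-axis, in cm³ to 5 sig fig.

S_y ≈ 4.2031 cm³

Treat the section as a set of non-overlapping primitives; coordinates are from the bounding-box lower-left.
Vertical leg: 0.6 × 16, A = 9.6 cm², x = 0.3 cm, Ī = 0.288 cm⁴.
Horizontal leg (remainder): 4.4 × 0.6, A = 2.64 cm², x = 2.8 cm, Ī = 4.2592 cm⁴.
Centroid: x̄ = ΣA·x / ΣA = 0.8392157 cm.
Transfer each piece to the centroidal y-axis using Ī + A·d² with d = x − 0.8392157:
  vertical leg: d = -0.5392157 cm → contributes +3.079234 cm⁴
  horizontal leg (remainder): d = 1.960784 cm → contributes +14.40914 cm⁴
Total I = 17.48838 cm⁴.
Extreme fibre distance c = 4.160784 cm; S = I/c = 4.203144 cm³.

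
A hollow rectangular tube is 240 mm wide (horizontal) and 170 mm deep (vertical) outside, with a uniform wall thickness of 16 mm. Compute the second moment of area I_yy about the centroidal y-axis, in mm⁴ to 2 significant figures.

I_yy ≈ 9.2 × 10⁷ mm⁴

Decompose the section into non-overlapping parts with the origin at the bottom-left of its bounding rectangle.
Outer rectangle: 240 × 170, A = 40 800 mm², x = 120 mm, Ī = 195 840 000 mm⁴.
Inner void (subtracted): 208 × 138, A = 28 704 mm², x = 120 mm, Ī = 103 487 488 mm⁴.
By symmetry the centroid is at mid-width, x̄ = 120 mm.
All pieces are centred on the centroidal y-axis, so I = ΣĪ (holes subtracted) = 92 352 512 mm⁴.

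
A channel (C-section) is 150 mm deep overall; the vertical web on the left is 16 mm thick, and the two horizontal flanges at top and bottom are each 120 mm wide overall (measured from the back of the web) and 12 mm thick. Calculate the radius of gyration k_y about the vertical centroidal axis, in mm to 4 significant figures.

k_y ≈ 37.01 mm

Decompose the section into non-overlapping parts with the origin at the bottom-left of its bounding rectangle.
Web: 16 × 150, A = 2 400 mm², x = 8 mm, Ī = 51 200 mm⁴.
Top flange (beyond web): 104 × 12, A = 1 248 mm², x = 68 mm, Ī = 1 124 864 mm⁴.
Bottom flange (beyond web): 104 × 12, A = 1 248 mm², x = 68 mm, Ī = 1 124 864 mm⁴.
Centroid: x̄ = ΣA·x / ΣA = 38.5882 mm.
Transfer each piece to the vertical centroidal axis using Ī + A·d² with d = x − 38.5882:
  web: d = -30.5882 mm → contributes +2 296 736 mm⁴
  top flange (beyond web): d = 29.4118 mm → contributes +2 204 449 mm⁴
  bottom flange (beyond web): d = 29.4118 mm → contributes +2 204 449 mm⁴
Total I = 6 705 634 mm⁴.
Radius of gyration: k = √(I/A) = √(6 705 634 / 4 896) = 37.0083 mm.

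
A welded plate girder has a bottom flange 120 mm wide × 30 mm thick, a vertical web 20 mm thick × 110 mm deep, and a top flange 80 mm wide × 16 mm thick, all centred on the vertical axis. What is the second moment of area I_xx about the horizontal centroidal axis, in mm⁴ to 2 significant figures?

I_xx ≈ 2.1 × 10⁷ mm⁴

Split into non-overlapping primitives; take the origin at the lower-left of the bounding box.
Bottom plate: 120 × 30, A = 3 600 mm², y = 15 mm, Ī = 270 000 mm⁴.
Web plate: 20 × 110, A = 2 200 mm², y = 85 mm, Ī = 2 218 333 mm⁴.
Top plate: 80 × 16, A = 1 280 mm², y = 148 mm, Ī = 27 307 mm⁴.
Centroid: ȳ = ΣA·y / ΣA = 60.8 mm.
Transfer each piece to the horizontal centroidal axis using Ī + A·d² with d = y − 60.8:
  bottom plate: d = -45.8 mm → contributes +7 820 386 mm⁴
  web plate: d = 24.2 mm → contributes +3 507 102 mm⁴
  top plate: d = 87.2 mm → contributes +9 760 979 mm⁴
Total I = 21 088 467 mm⁴.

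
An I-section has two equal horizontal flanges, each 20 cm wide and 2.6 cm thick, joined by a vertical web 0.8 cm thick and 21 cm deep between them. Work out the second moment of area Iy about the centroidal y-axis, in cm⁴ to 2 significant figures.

Split into non-overlapping primitives; take the origin at the lower-left of the bounding box.
Bottom flange: 20 × 2.6, A = 52 cm², x = 10 cm, Ī = 1 733 cm⁴.
Web: 0.8 × 21, A = 16.8 cm², x = 10 cm, Ī = 0.896 cm⁴.
Top flange: 20 × 2.6, A = 52 cm², x = 10 cm, Ī = 1 733 cm⁴.
By symmetry the centroid is at mid-width, x̄ = 10 cm.
All pieces are centred on the centroidal y-axis, so I = ΣĪ = 3 468 cm⁴.

Iy ≈ 3500 cm⁴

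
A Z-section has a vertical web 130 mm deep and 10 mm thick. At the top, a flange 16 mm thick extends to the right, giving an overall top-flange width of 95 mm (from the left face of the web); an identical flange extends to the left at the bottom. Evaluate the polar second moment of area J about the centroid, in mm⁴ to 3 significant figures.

J ≈ 1.85 × 10⁷ mm⁴

Decompose the section into non-overlapping parts with the origin at the bottom-left of its bounding rectangle.
Web: 10 × 130, A = 1 300 mm², y = 65 mm, Ī = 1 830 833 mm⁴.
Top flange (beyond web): 85 × 16, A = 1 360 mm², y = 122 mm, Ī = 29 013 mm⁴.
Bottom flange (beyond web): 85 × 16, A = 1 360 mm², y = 8 mm, Ī = 29 013 mm⁴.
Centroid: ȳ = ΣA·y / ΣA = 65 mm.
Transfer each piece to the centroidal x-axis using Ī + A·d² with d = y − 65:
  web: d = 0 mm → contributes +1 830 833 mm⁴
  top flange (beyond web): d = 57 mm → contributes +4 447 653 mm⁴
  bottom flange (beyond web): d = -57 mm → contributes +4 447 653 mm⁴
Total I = 10 726 140 mm⁴.
For the y-axis: x̄ = 90 mm.
Repeating about the centroidal y-axis gives I_y = 7 785 500 mm⁴.
Polar second moment: J = I_x + I_y = 18 511 640 mm⁴.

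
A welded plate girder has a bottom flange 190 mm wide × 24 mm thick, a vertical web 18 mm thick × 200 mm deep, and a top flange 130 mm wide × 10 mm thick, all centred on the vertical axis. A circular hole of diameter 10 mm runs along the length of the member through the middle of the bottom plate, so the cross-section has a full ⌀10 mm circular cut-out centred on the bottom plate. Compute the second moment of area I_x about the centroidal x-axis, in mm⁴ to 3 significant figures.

Decompose the section into non-overlapping parts with the origin at the bottom-left of its bounding rectangle.
Bottom plate: 190 × 24, A = 4 560 mm², y = 12 mm, Ī = 218 880 mm⁴.
Web plate: 18 × 200, A = 3 600 mm², y = 124 mm, Ī = 12 000 000 mm⁴.
Top plate: 130 × 10, A = 1 300 mm², y = 229 mm, Ī = 10 833 mm⁴.
Hole (subtracted): ⌀10, A = 78.54 mm², y = 12 mm, Ī = 490.87 mm⁴.
Centroid: ȳ = ΣA·y / ΣA = 85.048 mm.
Transfer each piece to the centroidal x-axis using Ī + A·d² with d = y − 85.048:
  bottom plate: d = -73.048 mm → contributes +24 551 307 mm⁴
  web plate: d = 38.952 mm → contributes +17 462 037 mm⁴
  top plate: d = 143.95 mm → contributes +26 949 542 mm⁴
  hole: d = -73.048 mm → contributes −419 584 mm⁴
Total I = 68 543 302 mm⁴.

I_x ≈ 6.85 × 10⁷ mm⁴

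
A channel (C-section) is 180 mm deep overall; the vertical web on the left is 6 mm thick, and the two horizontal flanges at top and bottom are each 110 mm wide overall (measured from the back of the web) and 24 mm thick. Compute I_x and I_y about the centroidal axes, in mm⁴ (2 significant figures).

Decompose the section into non-overlapping parts with the origin at the bottom-left of its bounding rectangle.
Web: 6 × 180, A = 1 080 mm², y = 90 mm, Ī = 2 916 000 mm⁴.
Top flange (beyond web): 104 × 24, A = 2 496 mm², y = 168 mm, Ī = 119 808 mm⁴.
Bottom flange (beyond web): 104 × 24, A = 2 496 mm², y = 12 mm, Ī = 119 808 mm⁴.
By symmetry the centroid is at mid-height, ȳ = 90 mm.
Transfer each piece to the centroidal x-axis using Ī + A·d² with d = y − 90:
  web: d = 0 mm → contributes +2 916 000 mm⁴
  top flange (beyond web): d = 78 mm → contributes +15 305 472 mm⁴
  bottom flange (beyond web): d = -78 mm → contributes +15 305 472 mm⁴
Total I = 33 526 944 mm⁴.
For the y-axis: x̄ = 48.22 mm.
Repeating about the centroidal y-axis gives I_y = 7 188 609 mm⁴.

I_x ≈ 3.4 × 10⁷ mm⁴, I_y ≈ 7.2 × 10⁶ mm⁴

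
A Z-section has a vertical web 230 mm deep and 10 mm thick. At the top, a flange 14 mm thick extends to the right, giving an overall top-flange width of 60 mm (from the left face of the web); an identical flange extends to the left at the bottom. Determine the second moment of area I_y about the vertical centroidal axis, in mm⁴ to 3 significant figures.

Break the section into simple shapes (no overlaps), measuring from the bottom-left corner of the bounding box.
Web: 10 × 230, A = 2 300 mm², x = 55 mm, Ī = 19 167 mm⁴.
Top flange (beyond web): 50 × 14, A = 700 mm², x = 85 mm, Ī = 145 833 mm⁴.
Bottom flange (beyond web): 50 × 14, A = 700 mm², x = 25 mm, Ī = 145 833 mm⁴.
Centroid: x̄ = ΣA·x / ΣA = 55 mm.
Transfer each piece to the vertical centroidal axis using Ī + A·d² with d = x − 55:
  web: d = 0 mm → contributes +19 167 mm⁴
  top flange (beyond web): d = 30 mm → contributes +775 833 mm⁴
  bottom flange (beyond web): d = -30 mm → contributes +775 833 mm⁴
Total I = 1 570 833 mm⁴.

I_y ≈ 1.57 × 10⁶ mm⁴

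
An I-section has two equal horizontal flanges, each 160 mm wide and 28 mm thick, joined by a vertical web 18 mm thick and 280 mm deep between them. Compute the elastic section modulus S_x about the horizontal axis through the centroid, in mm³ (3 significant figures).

S_x ≈ 1.46 × 10⁶ mm³

Treat the section as a set of non-overlapping primitives; coordinates are from the bounding-box lower-left.
Bottom flange: 160 × 28, A = 4 480 mm², y = 14 mm, Ī = 292 693 mm⁴.
Web: 18 × 280, A = 5 040 mm², y = 168 mm, Ī = 32 928 000 mm⁴.
Top flange: 160 × 28, A = 4 480 mm², y = 322 mm, Ī = 292 693 mm⁴.
By symmetry the centroid is at mid-height, ȳ = 168 mm.
Transfer each piece to the horizontal axis through the centroid using Ī + A·d² with d = y − 168:
  bottom flange: d = -154 mm → contributes +106 540 373 mm⁴
  web: d = 0 mm → contributes +32 928 000 mm⁴
  top flange: d = 154 mm → contributes +106 540 373 mm⁴
Total I = 246 008 747 mm⁴.
Extreme fibre distance c = 168 mm; S = I/c = 1 464 338 mm³.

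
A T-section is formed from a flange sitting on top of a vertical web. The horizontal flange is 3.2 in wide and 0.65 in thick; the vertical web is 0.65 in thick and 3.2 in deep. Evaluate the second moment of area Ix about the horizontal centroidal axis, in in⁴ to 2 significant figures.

Break the section into simple shapes (no overlaps), measuring from the bottom-left corner of the bounding box.
Flange: 3.2 × 0.65, A = 2.08 in², y = 3.525 in, Ī = 0.07323 in⁴.
Web: 0.65 × 3.2, A = 2.08 in², y = 1.6 in, Ī = 1.775 in⁴.
Centroid: ȳ = ΣA·y / ΣA = 2.563 in.
Transfer each piece to the horizontal centroidal axis using Ī + A·d² with d = y − 2.563:
  flange: d = 0.9625 in → contributes +2 in⁴
  web: d = -0.9625 in → contributes +3.702 in⁴
Total I = 5.702 in⁴.

Ix ≈ 5.7 in⁴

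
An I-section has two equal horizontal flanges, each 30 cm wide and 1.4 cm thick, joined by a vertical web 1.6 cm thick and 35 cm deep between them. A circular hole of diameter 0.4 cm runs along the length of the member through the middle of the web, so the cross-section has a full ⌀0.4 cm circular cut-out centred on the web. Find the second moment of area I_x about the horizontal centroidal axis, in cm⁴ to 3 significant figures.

Decompose the section into non-overlapping parts with the origin at the bottom-left of its bounding rectangle.
Bottom flange: 30 × 1.4, A = 42 cm², y = 0.7 cm, Ī = 6.86 cm⁴.
Web: 1.6 × 35, A = 56 cm², y = 18.9 cm, Ī = 5716.7 cm⁴.
Top flange: 30 × 1.4, A = 42 cm², y = 37.1 cm, Ī = 6.86 cm⁴.
Hole (subtracted): ⌀0.4, A = 0.12566 cm², y = 18.9 cm, Ī = 0.0012566 cm⁴.
By symmetry the centroid is at mid-height, ȳ = 18.9 cm.
Transfer each piece to the horizontal centroidal axis using Ī + A·d² with d = y − 18.9:
  bottom flange: d = -18.2 cm → contributes +13 919 cm⁴
  web: d = 0 cm → contributes +5716.7 cm⁴
  top flange: d = 18.2 cm → contributes +13 919 cm⁴
  hole: d = 0 cm → contributes −0.0012566 cm⁴
Total I = 33 555 cm⁴.

I_x ≈ 3.36 × 10⁴ cm⁴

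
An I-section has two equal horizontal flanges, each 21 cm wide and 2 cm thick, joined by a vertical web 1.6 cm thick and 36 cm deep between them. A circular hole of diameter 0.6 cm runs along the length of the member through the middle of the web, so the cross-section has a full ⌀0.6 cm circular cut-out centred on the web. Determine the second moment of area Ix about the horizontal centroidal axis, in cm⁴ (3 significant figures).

Treat the section as a set of non-overlapping primitives; coordinates are from the bounding-box lower-left.
Bottom flange: 21 × 2, A = 42 cm², y = 1 cm, Ī = 14 cm⁴.
Web: 1.6 × 36, A = 57.6 cm², y = 20 cm, Ī = 6220.8 cm⁴.
Top flange: 21 × 2, A = 42 cm², y = 39 cm, Ī = 14 cm⁴.
Hole (subtracted): ⌀0.6, A = 0.28274 cm², y = 20 cm, Ī = 0.0063617 cm⁴.
By symmetry the centroid is at mid-height, ȳ = 20 cm.
Transfer each piece to the horizontal centroidal axis using Ī + A·d² with d = y − 20:
  bottom flange: d = -19 cm → contributes +15 176 cm⁴
  web: d = 0 cm → contributes +6220.8 cm⁴
  top flange: d = 19 cm → contributes +15 176 cm⁴
  hole: d = 0 cm → contributes −0.0063617 cm⁴
Total I = 36 573 cm⁴.

Ix ≈ 3.66 × 10⁴ cm⁴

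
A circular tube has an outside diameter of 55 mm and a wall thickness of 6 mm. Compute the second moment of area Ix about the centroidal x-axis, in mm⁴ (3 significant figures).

Ix ≈ 2.81 × 10⁵ mm⁴

Split into non-overlapping primitives; take the origin at the lower-left of the bounding box.
Outer circle: ⌀55, A = 2375.8 mm², y = 27.5 mm, Ī = 449 180 mm⁴.
Bore (subtracted): ⌀43, A = 1452.2 mm², y = 27.5 mm, Ī = 167 820 mm⁴.
By symmetry the centroid is at mid-height, ȳ = 27.5 mm.
All pieces are centred on the centroidal x-axis, so I = ΣĪ (holes subtracted) = 281 360 mm⁴.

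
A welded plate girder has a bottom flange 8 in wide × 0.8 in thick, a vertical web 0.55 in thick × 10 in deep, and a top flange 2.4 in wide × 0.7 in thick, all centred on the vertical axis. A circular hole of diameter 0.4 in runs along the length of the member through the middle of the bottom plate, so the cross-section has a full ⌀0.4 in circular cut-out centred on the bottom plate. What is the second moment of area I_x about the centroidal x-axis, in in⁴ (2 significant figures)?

Decompose the section into non-overlapping parts with the origin at the bottom-left of its bounding rectangle.
Bottom plate: 8 × 0.8, A = 6.4 in², y = 0.4 in, Ī = 0.3413 in⁴.
Web plate: 0.55 × 10, A = 5.5 in², y = 5.8 in, Ī = 45.83 in⁴.
Top plate: 2.4 × 0.7, A = 1.68 in², y = 11.15 in, Ī = 0.0686 in⁴.
Hole (subtracted): ⌀0.4, A = 0.1257 in², y = 0.4 in, Ī = 0.001257 in⁴.
Centroid: ȳ = ΣA·y / ΣA = 3.95 in.
Transfer each piece to the centroidal x-axis using Ī + A·d² with d = y − 3.95:
  bottom plate: d = -3.55 in → contributes +80.99 in⁴
  web plate: d = 1.85 in → contributes +64.66 in⁴
  top plate: d = 7.2 in → contributes +87.17 in⁴
  hole: d = -3.55 in → contributes −1.585 in⁴
Total I = 231.2 in⁴.

I_x ≈ 230 in⁴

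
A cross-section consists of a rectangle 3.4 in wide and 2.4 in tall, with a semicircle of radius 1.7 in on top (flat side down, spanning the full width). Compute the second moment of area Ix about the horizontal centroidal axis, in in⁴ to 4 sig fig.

Treat the section as a set of non-overlapping primitives; coordinates are from the bounding-box lower-left.
Rectangular body: 3.4 × 2.4, A = 8.16 in², y = 1.2 in, Ī = 3.9168 in⁴.
Semicircular cap: semicircle r = 1.7, A = 4.5396 in², y = 3.1215 in, Ī = 0.916701 in⁴.
Centroid: ȳ = ΣA·y / ΣA = 1.88686 in.
Transfer each piece to the horizontal centroidal axis using Ī + A·d² with d = y − 1.88686:
  rectangular body: d = -0.686861 in → contributes +7.7665 in⁴
  semicircular cap: d = 1.23464 in → contributes +7.8366 in⁴
Total I = 15.6031 in⁴.

Ix ≈ 15.60 in⁴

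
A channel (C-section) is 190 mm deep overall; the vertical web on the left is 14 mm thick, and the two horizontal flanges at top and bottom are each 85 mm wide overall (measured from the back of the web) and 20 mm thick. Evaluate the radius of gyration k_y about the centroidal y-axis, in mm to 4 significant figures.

Break the section into simple shapes (no overlaps), measuring from the bottom-left corner of the bounding box.
Web: 14 × 190, A = 2 660 mm², x = 7 mm, Ī = 43446.7 mm⁴.
Top flange (beyond web): 71 × 20, A = 1 420 mm², x = 49.5 mm, Ī = 596 518 mm⁴.
Bottom flange (beyond web): 71 × 20, A = 1 420 mm², x = 49.5 mm, Ī = 596 518 mm⁴.
Centroid: x̄ = ΣA·x / ΣA = 28.9455 mm.
Transfer each piece to the centroidal y-axis using Ī + A·d² with d = x − 28.9455:
  web: d = -21.9455 mm → contributes +1 324 511 mm⁴
  top flange (beyond web): d = 20.5545 mm → contributes +1 196 453 mm⁴
  bottom flange (beyond web): d = 20.5545 mm → contributes +1 196 453 mm⁴
Total I = 3 717 417 mm⁴.
Radius of gyration: k = √(I/A) = √(3 717 417 / 5 500) = 25.998 mm.

k_y ≈ 26.00 mm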